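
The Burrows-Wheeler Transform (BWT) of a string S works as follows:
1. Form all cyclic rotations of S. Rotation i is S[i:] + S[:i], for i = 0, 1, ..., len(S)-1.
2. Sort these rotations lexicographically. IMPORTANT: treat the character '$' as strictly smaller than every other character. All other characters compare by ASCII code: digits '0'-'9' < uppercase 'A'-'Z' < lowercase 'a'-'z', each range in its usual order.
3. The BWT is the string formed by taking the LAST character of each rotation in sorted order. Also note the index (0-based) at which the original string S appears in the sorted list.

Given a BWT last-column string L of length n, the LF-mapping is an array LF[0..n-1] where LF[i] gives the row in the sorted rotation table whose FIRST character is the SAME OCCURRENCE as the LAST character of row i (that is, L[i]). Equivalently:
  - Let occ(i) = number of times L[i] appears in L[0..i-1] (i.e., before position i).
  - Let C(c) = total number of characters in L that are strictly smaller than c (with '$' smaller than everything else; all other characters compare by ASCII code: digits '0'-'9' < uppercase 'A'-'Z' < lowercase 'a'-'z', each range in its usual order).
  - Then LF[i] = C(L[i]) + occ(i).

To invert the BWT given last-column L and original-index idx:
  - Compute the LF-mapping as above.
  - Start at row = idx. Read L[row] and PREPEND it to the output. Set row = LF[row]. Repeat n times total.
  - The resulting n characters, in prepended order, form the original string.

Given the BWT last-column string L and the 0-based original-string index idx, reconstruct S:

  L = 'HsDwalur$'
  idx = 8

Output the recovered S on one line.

Answer: walrusDH$

Derivation:
LF mapping: 2 6 1 8 3 4 7 5 0
Walk LF starting at row 8, prepending L[row]:
  step 1: row=8, L[8]='$', prepend. Next row=LF[8]=0
  step 2: row=0, L[0]='H', prepend. Next row=LF[0]=2
  step 3: row=2, L[2]='D', prepend. Next row=LF[2]=1
  step 4: row=1, L[1]='s', prepend. Next row=LF[1]=6
  step 5: row=6, L[6]='u', prepend. Next row=LF[6]=7
  step 6: row=7, L[7]='r', prepend. Next row=LF[7]=5
  step 7: row=5, L[5]='l', prepend. Next row=LF[5]=4
  step 8: row=4, L[4]='a', prepend. Next row=LF[4]=3
  step 9: row=3, L[3]='w', prepend. Next row=LF[3]=8
Reversed output: walrusDH$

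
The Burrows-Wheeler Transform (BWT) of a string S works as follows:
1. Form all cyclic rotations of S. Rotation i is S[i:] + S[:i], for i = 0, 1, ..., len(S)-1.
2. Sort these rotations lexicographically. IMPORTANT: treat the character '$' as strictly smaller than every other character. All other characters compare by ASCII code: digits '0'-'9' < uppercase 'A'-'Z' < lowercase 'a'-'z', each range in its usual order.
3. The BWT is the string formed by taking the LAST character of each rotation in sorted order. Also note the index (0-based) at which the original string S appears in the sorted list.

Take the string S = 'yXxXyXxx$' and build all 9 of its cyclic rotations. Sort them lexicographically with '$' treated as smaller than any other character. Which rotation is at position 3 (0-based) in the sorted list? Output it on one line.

All 9 rotations (rotation i = S[i:]+S[:i]):
  rot[0] = yXxXyXxx$
  rot[1] = XxXyXxx$y
  rot[2] = xXyXxx$yX
  rot[3] = XyXxx$yXx
  rot[4] = yXxx$yXxX
  rot[5] = Xxx$yXxXy
  rot[6] = xx$yXxXyX
  rot[7] = x$yXxXyXx
  rot[8] = $yXxXyXxx
Sorted (with $ < everything):
  sorted[0] = $yXxXyXxx
  sorted[1] = XxXyXxx$y
  sorted[2] = Xxx$yXxXy
  sorted[3] = XyXxx$yXx
  sorted[4] = x$yXxXyXx
  sorted[5] = xXyXxx$yX
  sorted[6] = xx$yXxXyX
  sorted[7] = yXxXyXxx$
  sorted[8] = yXxx$yXxX
sorted[3] = XyXxx$yXx

Answer: XyXxx$yXx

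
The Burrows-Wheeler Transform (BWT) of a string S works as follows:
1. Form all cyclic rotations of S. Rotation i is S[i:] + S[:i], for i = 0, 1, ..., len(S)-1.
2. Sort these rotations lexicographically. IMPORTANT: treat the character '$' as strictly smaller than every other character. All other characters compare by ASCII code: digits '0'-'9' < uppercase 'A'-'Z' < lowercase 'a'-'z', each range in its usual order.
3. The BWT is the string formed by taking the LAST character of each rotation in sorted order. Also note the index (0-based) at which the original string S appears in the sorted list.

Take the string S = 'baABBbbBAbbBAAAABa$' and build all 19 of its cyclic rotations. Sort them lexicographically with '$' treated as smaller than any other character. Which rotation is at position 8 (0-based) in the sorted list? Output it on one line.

Answer: BAbbBAAAABa$baABBbb

Derivation:
All 19 rotations (rotation i = S[i:]+S[:i]):
  rot[0] = baABBbbBAbbBAAAABa$
  rot[1] = aABBbbBAbbBAAAABa$b
  rot[2] = ABBbbBAbbBAAAABa$ba
  rot[3] = BBbbBAbbBAAAABa$baA
  rot[4] = BbbBAbbBAAAABa$baAB
  rot[5] = bbBAbbBAAAABa$baABB
  rot[6] = bBAbbBAAAABa$baABBb
  rot[7] = BAbbBAAAABa$baABBbb
  rot[8] = AbbBAAAABa$baABBbbB
  rot[9] = bbBAAAABa$baABBbbBA
  rot[10] = bBAAAABa$baABBbbBAb
  rot[11] = BAAAABa$baABBbbBAbb
  rot[12] = AAAABa$baABBbbBAbbB
  rot[13] = AAABa$baABBbbBAbbBA
  rot[14] = AABa$baABBbbBAbbBAA
  rot[15] = ABa$baABBbbBAbbBAAA
  rot[16] = Ba$baABBbbBAbbBAAAA
  rot[17] = a$baABBbbBAbbBAAAAB
  rot[18] = $baABBbbBAbbBAAAABa
Sorted (with $ < everything):
  sorted[0] = $baABBbbBAbbBAAAABa
  sorted[1] = AAAABa$baABBbbBAbbB
  sorted[2] = AAABa$baABBbbBAbbBA
  sorted[3] = AABa$baABBbbBAbbBAA
  sorted[4] = ABBbbBAbbBAAAABa$ba
  sorted[5] = ABa$baABBbbBAbbBAAA
  sorted[6] = AbbBAAAABa$baABBbbB
  sorted[7] = BAAAABa$baABBbbBAbb
  sorted[8] = BAbbBAAAABa$baABBbb
  sorted[9] = BBbbBAbbBAAAABa$baA
  sorted[10] = Ba$baABBbbBAbbBAAAA
  sorted[11] = BbbBAbbBAAAABa$baAB
  sorted[12] = a$baABBbbBAbbBAAAAB
  sorted[13] = aABBbbBAbbBAAAABa$b
  sorted[14] = bBAAAABa$baABBbbBAb
  sorted[15] = bBAbbBAAAABa$baABBb
  sorted[16] = baABBbbBAbbBAAAABa$
  sorted[17] = bbBAAAABa$baABBbbBA
  sorted[18] = bbBAbbBAAAABa$baABB
sorted[8] = BAbbBAAAABa$baABBbb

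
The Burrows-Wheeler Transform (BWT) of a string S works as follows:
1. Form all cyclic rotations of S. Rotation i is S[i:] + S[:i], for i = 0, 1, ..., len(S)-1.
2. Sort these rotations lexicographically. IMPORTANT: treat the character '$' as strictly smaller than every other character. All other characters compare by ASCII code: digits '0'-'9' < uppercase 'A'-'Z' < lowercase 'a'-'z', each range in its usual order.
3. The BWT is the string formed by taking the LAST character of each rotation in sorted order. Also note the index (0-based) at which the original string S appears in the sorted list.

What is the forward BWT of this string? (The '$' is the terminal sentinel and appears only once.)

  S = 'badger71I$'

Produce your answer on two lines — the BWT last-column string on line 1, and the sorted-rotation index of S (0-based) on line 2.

All 10 rotations (rotation i = S[i:]+S[:i]):
  rot[0] = badger71I$
  rot[1] = adger71I$b
  rot[2] = dger71I$ba
  rot[3] = ger71I$bad
  rot[4] = er71I$badg
  rot[5] = r71I$badge
  rot[6] = 71I$badger
  rot[7] = 1I$badger7
  rot[8] = I$badger71
  rot[9] = $badger71I
Sorted (with $ < everything):
  sorted[0] = $badger71I  (last char: 'I')
  sorted[1] = 1I$badger7  (last char: '7')
  sorted[2] = 71I$badger  (last char: 'r')
  sorted[3] = I$badger71  (last char: '1')
  sorted[4] = adger71I$b  (last char: 'b')
  sorted[5] = badger71I$  (last char: '$')
  sorted[6] = dger71I$ba  (last char: 'a')
  sorted[7] = er71I$badg  (last char: 'g')
  sorted[8] = ger71I$bad  (last char: 'd')
  sorted[9] = r71I$badge  (last char: 'e')
Last column: I7r1b$agde
Original string S is at sorted index 5

Answer: I7r1b$agde
5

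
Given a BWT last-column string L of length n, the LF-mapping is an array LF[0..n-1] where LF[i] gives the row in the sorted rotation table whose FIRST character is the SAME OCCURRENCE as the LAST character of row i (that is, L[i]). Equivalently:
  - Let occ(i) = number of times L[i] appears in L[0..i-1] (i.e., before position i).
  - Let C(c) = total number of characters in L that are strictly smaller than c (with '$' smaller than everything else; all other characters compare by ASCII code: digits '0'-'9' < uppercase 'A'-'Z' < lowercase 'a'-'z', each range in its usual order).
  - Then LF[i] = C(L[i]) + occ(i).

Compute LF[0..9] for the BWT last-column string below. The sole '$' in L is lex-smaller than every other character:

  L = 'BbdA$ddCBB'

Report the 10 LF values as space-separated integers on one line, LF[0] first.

Answer: 2 6 7 1 0 8 9 5 3 4

Derivation:
Char counts: '$':1, 'A':1, 'B':3, 'C':1, 'b':1, 'd':3
C (first-col start): C('$')=0, C('A')=1, C('B')=2, C('C')=5, C('b')=6, C('d')=7
L[0]='B': occ=0, LF[0]=C('B')+0=2+0=2
L[1]='b': occ=0, LF[1]=C('b')+0=6+0=6
L[2]='d': occ=0, LF[2]=C('d')+0=7+0=7
L[3]='A': occ=0, LF[3]=C('A')+0=1+0=1
L[4]='$': occ=0, LF[4]=C('$')+0=0+0=0
L[5]='d': occ=1, LF[5]=C('d')+1=7+1=8
L[6]='d': occ=2, LF[6]=C('d')+2=7+2=9
L[7]='C': occ=0, LF[7]=C('C')+0=5+0=5
L[8]='B': occ=1, LF[8]=C('B')+1=2+1=3
L[9]='B': occ=2, LF[9]=C('B')+2=2+2=4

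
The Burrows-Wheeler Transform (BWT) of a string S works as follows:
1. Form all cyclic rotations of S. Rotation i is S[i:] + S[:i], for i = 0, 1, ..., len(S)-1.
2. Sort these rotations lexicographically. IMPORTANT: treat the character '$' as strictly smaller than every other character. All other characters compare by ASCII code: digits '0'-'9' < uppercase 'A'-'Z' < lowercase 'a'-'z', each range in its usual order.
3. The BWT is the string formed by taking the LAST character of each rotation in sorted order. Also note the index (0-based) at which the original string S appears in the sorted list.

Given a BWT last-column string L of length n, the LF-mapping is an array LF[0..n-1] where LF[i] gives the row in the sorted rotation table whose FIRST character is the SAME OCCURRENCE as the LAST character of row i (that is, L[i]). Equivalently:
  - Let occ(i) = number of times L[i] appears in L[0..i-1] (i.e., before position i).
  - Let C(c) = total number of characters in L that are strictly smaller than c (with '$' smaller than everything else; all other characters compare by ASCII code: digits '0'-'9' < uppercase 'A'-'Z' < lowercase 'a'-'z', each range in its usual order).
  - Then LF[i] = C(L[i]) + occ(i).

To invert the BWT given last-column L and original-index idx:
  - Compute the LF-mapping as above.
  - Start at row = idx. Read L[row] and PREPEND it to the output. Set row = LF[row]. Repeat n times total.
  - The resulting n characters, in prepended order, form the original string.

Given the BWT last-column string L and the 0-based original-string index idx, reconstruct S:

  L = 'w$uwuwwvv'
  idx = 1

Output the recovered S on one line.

Answer: uuvwwvww$

Derivation:
LF mapping: 5 0 1 6 2 7 8 3 4
Walk LF starting at row 1, prepending L[row]:
  step 1: row=1, L[1]='$', prepend. Next row=LF[1]=0
  step 2: row=0, L[0]='w', prepend. Next row=LF[0]=5
  step 3: row=5, L[5]='w', prepend. Next row=LF[5]=7
  step 4: row=7, L[7]='v', prepend. Next row=LF[7]=3
  step 5: row=3, L[3]='w', prepend. Next row=LF[3]=6
  step 6: row=6, L[6]='w', prepend. Next row=LF[6]=8
  step 7: row=8, L[8]='v', prepend. Next row=LF[8]=4
  step 8: row=4, L[4]='u', prepend. Next row=LF[4]=2
  step 9: row=2, L[2]='u', prepend. Next row=LF[2]=1
Reversed output: uuvwwvww$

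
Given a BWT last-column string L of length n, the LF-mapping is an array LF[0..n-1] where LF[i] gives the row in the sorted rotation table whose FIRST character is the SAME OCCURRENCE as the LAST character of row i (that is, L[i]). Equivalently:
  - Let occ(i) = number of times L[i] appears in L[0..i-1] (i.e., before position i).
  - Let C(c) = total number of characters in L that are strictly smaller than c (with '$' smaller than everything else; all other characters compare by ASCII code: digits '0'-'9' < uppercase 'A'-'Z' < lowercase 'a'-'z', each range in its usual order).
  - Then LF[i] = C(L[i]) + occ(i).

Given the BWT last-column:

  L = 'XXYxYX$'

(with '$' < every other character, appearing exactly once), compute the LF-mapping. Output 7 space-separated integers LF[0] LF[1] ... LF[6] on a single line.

Answer: 1 2 4 6 5 3 0

Derivation:
Char counts: '$':1, 'X':3, 'Y':2, 'x':1
C (first-col start): C('$')=0, C('X')=1, C('Y')=4, C('x')=6
L[0]='X': occ=0, LF[0]=C('X')+0=1+0=1
L[1]='X': occ=1, LF[1]=C('X')+1=1+1=2
L[2]='Y': occ=0, LF[2]=C('Y')+0=4+0=4
L[3]='x': occ=0, LF[3]=C('x')+0=6+0=6
L[4]='Y': occ=1, LF[4]=C('Y')+1=4+1=5
L[5]='X': occ=2, LF[5]=C('X')+2=1+2=3
L[6]='$': occ=0, LF[6]=C('$')+0=0+0=0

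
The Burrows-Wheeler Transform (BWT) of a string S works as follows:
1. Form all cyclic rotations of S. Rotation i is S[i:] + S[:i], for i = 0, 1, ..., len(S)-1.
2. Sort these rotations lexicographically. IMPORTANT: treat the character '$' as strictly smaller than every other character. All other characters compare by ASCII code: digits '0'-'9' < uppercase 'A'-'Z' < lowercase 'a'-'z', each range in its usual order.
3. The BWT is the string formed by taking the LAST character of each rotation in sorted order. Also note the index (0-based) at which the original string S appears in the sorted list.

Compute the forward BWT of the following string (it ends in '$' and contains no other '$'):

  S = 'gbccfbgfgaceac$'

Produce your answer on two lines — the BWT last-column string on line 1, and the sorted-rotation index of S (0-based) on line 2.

Answer: ceggfabacccgf$b
13

Derivation:
All 15 rotations (rotation i = S[i:]+S[:i]):
  rot[0] = gbccfbgfgaceac$
  rot[1] = bccfbgfgaceac$g
  rot[2] = ccfbgfgaceac$gb
  rot[3] = cfbgfgaceac$gbc
  rot[4] = fbgfgaceac$gbcc
  rot[5] = bgfgaceac$gbccf
  rot[6] = gfgaceac$gbccfb
  rot[7] = fgaceac$gbccfbg
  rot[8] = gaceac$gbccfbgf
  rot[9] = aceac$gbccfbgfg
  rot[10] = ceac$gbccfbgfga
  rot[11] = eac$gbccfbgfgac
  rot[12] = ac$gbccfbgfgace
  rot[13] = c$gbccfbgfgacea
  rot[14] = $gbccfbgfgaceac
Sorted (with $ < everything):
  sorted[0] = $gbccfbgfgaceac  (last char: 'c')
  sorted[1] = ac$gbccfbgfgace  (last char: 'e')
  sorted[2] = aceac$gbccfbgfg  (last char: 'g')
  sorted[3] = bccfbgfgaceac$g  (last char: 'g')
  sorted[4] = bgfgaceac$gbccf  (last char: 'f')
  sorted[5] = c$gbccfbgfgacea  (last char: 'a')
  sorted[6] = ccfbgfgaceac$gb  (last char: 'b')
  sorted[7] = ceac$gbccfbgfga  (last char: 'a')
  sorted[8] = cfbgfgaceac$gbc  (last char: 'c')
  sorted[9] = eac$gbccfbgfgac  (last char: 'c')
  sorted[10] = fbgfgaceac$gbcc  (last char: 'c')
  sorted[11] = fgaceac$gbccfbg  (last char: 'g')
  sorted[12] = gaceac$gbccfbgf  (last char: 'f')
  sorted[13] = gbccfbgfgaceac$  (last char: '$')
  sorted[14] = gfgaceac$gbccfb  (last char: 'b')
Last column: ceggfabacccgf$b
Original string S is at sorted index 13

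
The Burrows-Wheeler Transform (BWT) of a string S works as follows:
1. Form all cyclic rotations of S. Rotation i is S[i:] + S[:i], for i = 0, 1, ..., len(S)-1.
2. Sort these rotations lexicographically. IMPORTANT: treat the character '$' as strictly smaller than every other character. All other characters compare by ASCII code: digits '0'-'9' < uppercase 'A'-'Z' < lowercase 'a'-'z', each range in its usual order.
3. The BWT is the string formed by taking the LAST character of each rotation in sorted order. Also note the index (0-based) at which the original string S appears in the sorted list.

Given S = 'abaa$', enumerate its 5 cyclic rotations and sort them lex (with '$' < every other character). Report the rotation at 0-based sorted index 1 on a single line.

All 5 rotations (rotation i = S[i:]+S[:i]):
  rot[0] = abaa$
  rot[1] = baa$a
  rot[2] = aa$ab
  rot[3] = a$aba
  rot[4] = $abaa
Sorted (with $ < everything):
  sorted[0] = $abaa
  sorted[1] = a$aba
  sorted[2] = aa$ab
  sorted[3] = abaa$
  sorted[4] = baa$a
sorted[1] = a$aba

Answer: a$aba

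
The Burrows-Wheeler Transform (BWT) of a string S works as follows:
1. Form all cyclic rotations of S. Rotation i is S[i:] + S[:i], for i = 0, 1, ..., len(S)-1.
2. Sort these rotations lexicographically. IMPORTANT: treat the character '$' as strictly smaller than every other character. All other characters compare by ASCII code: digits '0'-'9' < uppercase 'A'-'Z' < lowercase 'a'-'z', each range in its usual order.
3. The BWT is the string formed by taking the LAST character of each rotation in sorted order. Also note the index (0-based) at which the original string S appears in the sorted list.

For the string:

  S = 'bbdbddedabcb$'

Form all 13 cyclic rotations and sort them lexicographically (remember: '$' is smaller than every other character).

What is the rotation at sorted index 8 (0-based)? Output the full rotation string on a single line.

All 13 rotations (rotation i = S[i:]+S[:i]):
  rot[0] = bbdbddedabcb$
  rot[1] = bdbddedabcb$b
  rot[2] = dbddedabcb$bb
  rot[3] = bddedabcb$bbd
  rot[4] = ddedabcb$bbdb
  rot[5] = dedabcb$bbdbd
  rot[6] = edabcb$bbdbdd
  rot[7] = dabcb$bbdbdde
  rot[8] = abcb$bbdbdded
  rot[9] = bcb$bbdbddeda
  rot[10] = cb$bbdbddedab
  rot[11] = b$bbdbddedabc
  rot[12] = $bbdbddedabcb
Sorted (with $ < everything):
  sorted[0] = $bbdbddedabcb
  sorted[1] = abcb$bbdbdded
  sorted[2] = b$bbdbddedabc
  sorted[3] = bbdbddedabcb$
  sorted[4] = bcb$bbdbddeda
  sorted[5] = bdbddedabcb$b
  sorted[6] = bddedabcb$bbd
  sorted[7] = cb$bbdbddedab
  sorted[8] = dabcb$bbdbdde
  sorted[9] = dbddedabcb$bb
  sorted[10] = ddedabcb$bbdb
  sorted[11] = dedabcb$bbdbd
  sorted[12] = edabcb$bbdbdd
sorted[8] = dabcb$bbdbdde

Answer: dabcb$bbdbdde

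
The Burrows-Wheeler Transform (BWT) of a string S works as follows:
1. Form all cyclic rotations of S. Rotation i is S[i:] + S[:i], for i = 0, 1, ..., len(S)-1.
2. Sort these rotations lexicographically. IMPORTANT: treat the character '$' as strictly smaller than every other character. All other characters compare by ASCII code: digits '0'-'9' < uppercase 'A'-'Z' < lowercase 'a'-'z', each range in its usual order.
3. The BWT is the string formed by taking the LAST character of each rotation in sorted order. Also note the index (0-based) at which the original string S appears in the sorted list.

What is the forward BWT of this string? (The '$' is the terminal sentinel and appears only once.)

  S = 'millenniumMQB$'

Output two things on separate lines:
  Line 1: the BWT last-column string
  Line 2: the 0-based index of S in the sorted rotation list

Answer: BQmMlmnliu$nei
10

Derivation:
All 14 rotations (rotation i = S[i:]+S[:i]):
  rot[0] = millenniumMQB$
  rot[1] = illenniumMQB$m
  rot[2] = llenniumMQB$mi
  rot[3] = lenniumMQB$mil
  rot[4] = enniumMQB$mill
  rot[5] = nniumMQB$mille
  rot[6] = niumMQB$millen
  rot[7] = iumMQB$millenn
  rot[8] = umMQB$millenni
  rot[9] = mMQB$millenniu
  rot[10] = MQB$millennium
  rot[11] = QB$millenniumM
  rot[12] = B$millenniumMQ
  rot[13] = $millenniumMQB
Sorted (with $ < everything):
  sorted[0] = $millenniumMQB  (last char: 'B')
  sorted[1] = B$millenniumMQ  (last char: 'Q')
  sorted[2] = MQB$millennium  (last char: 'm')
  sorted[3] = QB$millenniumM  (last char: 'M')
  sorted[4] = enniumMQB$mill  (last char: 'l')
  sorted[5] = illenniumMQB$m  (last char: 'm')
  sorted[6] = iumMQB$millenn  (last char: 'n')
  sorted[7] = lenniumMQB$mil  (last char: 'l')
  sorted[8] = llenniumMQB$mi  (last char: 'i')
  sorted[9] = mMQB$millenniu  (last char: 'u')
  sorted[10] = millenniumMQB$  (last char: '$')
  sorted[11] = niumMQB$millen  (last char: 'n')
  sorted[12] = nniumMQB$mille  (last char: 'e')
  sorted[13] = umMQB$millenni  (last char: 'i')
Last column: BQmMlmnliu$nei
Original string S is at sorted index 10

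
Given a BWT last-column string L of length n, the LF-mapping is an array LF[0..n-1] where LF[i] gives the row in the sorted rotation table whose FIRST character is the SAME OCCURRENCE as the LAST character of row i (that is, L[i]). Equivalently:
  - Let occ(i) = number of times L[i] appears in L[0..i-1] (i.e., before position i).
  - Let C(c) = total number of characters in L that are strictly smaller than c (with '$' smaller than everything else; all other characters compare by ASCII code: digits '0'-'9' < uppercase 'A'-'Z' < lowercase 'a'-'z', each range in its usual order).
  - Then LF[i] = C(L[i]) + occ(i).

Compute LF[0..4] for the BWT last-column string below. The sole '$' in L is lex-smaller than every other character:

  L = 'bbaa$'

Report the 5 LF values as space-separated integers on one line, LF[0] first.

Answer: 3 4 1 2 0

Derivation:
Char counts: '$':1, 'a':2, 'b':2
C (first-col start): C('$')=0, C('a')=1, C('b')=3
L[0]='b': occ=0, LF[0]=C('b')+0=3+0=3
L[1]='b': occ=1, LF[1]=C('b')+1=3+1=4
L[2]='a': occ=0, LF[2]=C('a')+0=1+0=1
L[3]='a': occ=1, LF[3]=C('a')+1=1+1=2
L[4]='$': occ=0, LF[4]=C('$')+0=0+0=0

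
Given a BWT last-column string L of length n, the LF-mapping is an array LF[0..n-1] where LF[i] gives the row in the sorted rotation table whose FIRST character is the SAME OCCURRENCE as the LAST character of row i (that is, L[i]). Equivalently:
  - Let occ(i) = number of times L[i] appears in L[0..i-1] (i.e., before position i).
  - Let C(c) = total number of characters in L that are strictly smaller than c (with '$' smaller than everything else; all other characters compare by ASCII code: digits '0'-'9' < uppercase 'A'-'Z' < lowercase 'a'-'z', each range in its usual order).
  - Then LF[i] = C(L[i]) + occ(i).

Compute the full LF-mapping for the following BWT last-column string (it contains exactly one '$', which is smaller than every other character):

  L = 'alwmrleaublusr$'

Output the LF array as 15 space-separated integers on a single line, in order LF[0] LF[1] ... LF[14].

Answer: 1 5 14 8 9 6 4 2 12 3 7 13 11 10 0

Derivation:
Char counts: '$':1, 'a':2, 'b':1, 'e':1, 'l':3, 'm':1, 'r':2, 's':1, 'u':2, 'w':1
C (first-col start): C('$')=0, C('a')=1, C('b')=3, C('e')=4, C('l')=5, C('m')=8, C('r')=9, C('s')=11, C('u')=12, C('w')=14
L[0]='a': occ=0, LF[0]=C('a')+0=1+0=1
L[1]='l': occ=0, LF[1]=C('l')+0=5+0=5
L[2]='w': occ=0, LF[2]=C('w')+0=14+0=14
L[3]='m': occ=0, LF[3]=C('m')+0=8+0=8
L[4]='r': occ=0, LF[4]=C('r')+0=9+0=9
L[5]='l': occ=1, LF[5]=C('l')+1=5+1=6
L[6]='e': occ=0, LF[6]=C('e')+0=4+0=4
L[7]='a': occ=1, LF[7]=C('a')+1=1+1=2
L[8]='u': occ=0, LF[8]=C('u')+0=12+0=12
L[9]='b': occ=0, LF[9]=C('b')+0=3+0=3
L[10]='l': occ=2, LF[10]=C('l')+2=5+2=7
L[11]='u': occ=1, LF[11]=C('u')+1=12+1=13
L[12]='s': occ=0, LF[12]=C('s')+0=11+0=11
L[13]='r': occ=1, LF[13]=C('r')+1=9+1=10
L[14]='$': occ=0, LF[14]=C('$')+0=0+0=0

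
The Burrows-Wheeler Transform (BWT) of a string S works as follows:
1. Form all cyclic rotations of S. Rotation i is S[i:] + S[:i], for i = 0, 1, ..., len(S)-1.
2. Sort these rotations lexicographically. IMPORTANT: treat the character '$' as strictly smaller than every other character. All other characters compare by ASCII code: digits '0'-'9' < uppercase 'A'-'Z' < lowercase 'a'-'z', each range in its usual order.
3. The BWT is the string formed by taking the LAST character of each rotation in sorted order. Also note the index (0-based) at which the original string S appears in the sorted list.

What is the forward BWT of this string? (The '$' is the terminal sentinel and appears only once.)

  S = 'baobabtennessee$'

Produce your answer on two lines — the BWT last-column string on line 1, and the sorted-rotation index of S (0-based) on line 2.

All 16 rotations (rotation i = S[i:]+S[:i]):
  rot[0] = baobabtennessee$
  rot[1] = aobabtennessee$b
  rot[2] = obabtennessee$ba
  rot[3] = babtennessee$bao
  rot[4] = abtennessee$baob
  rot[5] = btennessee$baoba
  rot[6] = tennessee$baobab
  rot[7] = ennessee$baobabt
  rot[8] = nnessee$baobabte
  rot[9] = nessee$baobabten
  rot[10] = essee$baobabtenn
  rot[11] = ssee$baobabtenne
  rot[12] = see$baobabtennes
  rot[13] = ee$baobabtenness
  rot[14] = e$baobabtennesse
  rot[15] = $baobabtennessee
Sorted (with $ < everything):
  sorted[0] = $baobabtennessee  (last char: 'e')
  sorted[1] = abtennessee$baob  (last char: 'b')
  sorted[2] = aobabtennessee$b  (last char: 'b')
  sorted[3] = babtennessee$bao  (last char: 'o')
  sorted[4] = baobabtennessee$  (last char: '$')
  sorted[5] = btennessee$baoba  (last char: 'a')
  sorted[6] = e$baobabtennesse  (last char: 'e')
  sorted[7] = ee$baobabtenness  (last char: 's')
  sorted[8] = ennessee$baobabt  (last char: 't')
  sorted[9] = essee$baobabtenn  (last char: 'n')
  sorted[10] = nessee$baobabten  (last char: 'n')
  sorted[11] = nnessee$baobabte  (last char: 'e')
  sorted[12] = obabtennessee$ba  (last char: 'a')
  sorted[13] = see$baobabtennes  (last char: 's')
  sorted[14] = ssee$baobabtenne  (last char: 'e')
  sorted[15] = tennessee$baobab  (last char: 'b')
Last column: ebbo$aestnneaseb
Original string S is at sorted index 4

Answer: ebbo$aestnneaseb
4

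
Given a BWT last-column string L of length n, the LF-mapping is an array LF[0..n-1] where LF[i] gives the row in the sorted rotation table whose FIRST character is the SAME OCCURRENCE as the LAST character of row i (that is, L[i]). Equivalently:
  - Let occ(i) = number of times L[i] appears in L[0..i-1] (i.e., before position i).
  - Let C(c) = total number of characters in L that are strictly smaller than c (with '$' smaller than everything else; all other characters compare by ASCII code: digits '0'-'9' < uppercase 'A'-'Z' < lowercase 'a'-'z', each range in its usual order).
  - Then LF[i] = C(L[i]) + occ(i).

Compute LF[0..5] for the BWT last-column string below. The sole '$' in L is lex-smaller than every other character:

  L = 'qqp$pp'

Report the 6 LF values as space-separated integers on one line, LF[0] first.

Answer: 4 5 1 0 2 3

Derivation:
Char counts: '$':1, 'p':3, 'q':2
C (first-col start): C('$')=0, C('p')=1, C('q')=4
L[0]='q': occ=0, LF[0]=C('q')+0=4+0=4
L[1]='q': occ=1, LF[1]=C('q')+1=4+1=5
L[2]='p': occ=0, LF[2]=C('p')+0=1+0=1
L[3]='$': occ=0, LF[3]=C('$')+0=0+0=0
L[4]='p': occ=1, LF[4]=C('p')+1=1+1=2
L[5]='p': occ=2, LF[5]=C('p')+2=1+2=3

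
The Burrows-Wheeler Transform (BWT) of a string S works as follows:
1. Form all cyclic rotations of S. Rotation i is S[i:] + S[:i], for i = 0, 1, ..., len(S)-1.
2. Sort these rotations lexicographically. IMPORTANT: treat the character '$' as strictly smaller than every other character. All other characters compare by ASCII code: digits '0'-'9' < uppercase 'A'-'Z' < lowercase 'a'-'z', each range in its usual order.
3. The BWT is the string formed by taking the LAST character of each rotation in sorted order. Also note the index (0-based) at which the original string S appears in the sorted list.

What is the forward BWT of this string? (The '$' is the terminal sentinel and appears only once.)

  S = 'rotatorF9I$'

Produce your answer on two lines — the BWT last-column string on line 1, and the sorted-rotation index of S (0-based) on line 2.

All 11 rotations (rotation i = S[i:]+S[:i]):
  rot[0] = rotatorF9I$
  rot[1] = otatorF9I$r
  rot[2] = tatorF9I$ro
  rot[3] = atorF9I$rot
  rot[4] = torF9I$rota
  rot[5] = orF9I$rotat
  rot[6] = rF9I$rotato
  rot[7] = F9I$rotator
  rot[8] = 9I$rotatorF
  rot[9] = I$rotatorF9
  rot[10] = $rotatorF9I
Sorted (with $ < everything):
  sorted[0] = $rotatorF9I  (last char: 'I')
  sorted[1] = 9I$rotatorF  (last char: 'F')
  sorted[2] = F9I$rotator  (last char: 'r')
  sorted[3] = I$rotatorF9  (last char: '9')
  sorted[4] = atorF9I$rot  (last char: 't')
  sorted[5] = orF9I$rotat  (last char: 't')
  sorted[6] = otatorF9I$r  (last char: 'r')
  sorted[7] = rF9I$rotato  (last char: 'o')
  sorted[8] = rotatorF9I$  (last char: '$')
  sorted[9] = tatorF9I$ro  (last char: 'o')
  sorted[10] = torF9I$rota  (last char: 'a')
Last column: IFr9ttro$oa
Original string S is at sorted index 8

Answer: IFr9ttro$oa
8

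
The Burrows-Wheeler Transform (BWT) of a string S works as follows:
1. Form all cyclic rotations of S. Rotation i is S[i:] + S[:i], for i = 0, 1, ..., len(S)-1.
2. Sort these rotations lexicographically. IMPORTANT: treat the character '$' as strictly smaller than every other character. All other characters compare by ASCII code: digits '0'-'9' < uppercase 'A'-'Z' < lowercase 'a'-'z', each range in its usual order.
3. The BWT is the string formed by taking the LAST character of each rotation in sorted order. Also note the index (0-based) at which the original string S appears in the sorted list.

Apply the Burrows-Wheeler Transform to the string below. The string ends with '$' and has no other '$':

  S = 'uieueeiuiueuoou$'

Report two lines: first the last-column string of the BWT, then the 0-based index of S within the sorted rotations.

All 16 rotations (rotation i = S[i:]+S[:i]):
  rot[0] = uieueeiuiueuoou$
  rot[1] = ieueeiuiueuoou$u
  rot[2] = eueeiuiueuoou$ui
  rot[3] = ueeiuiueuoou$uie
  rot[4] = eeiuiueuoou$uieu
  rot[5] = eiuiueuoou$uieue
  rot[6] = iuiueuoou$uieuee
  rot[7] = uiueuoou$uieueei
  rot[8] = iueuoou$uieueeiu
  rot[9] = ueuoou$uieueeiui
  rot[10] = euoou$uieueeiuiu
  rot[11] = uoou$uieueeiuiue
  rot[12] = oou$uieueeiuiueu
  rot[13] = ou$uieueeiuiueuo
  rot[14] = u$uieueeiuiueuoo
  rot[15] = $uieueeiuiueuoou
Sorted (with $ < everything):
  sorted[0] = $uieueeiuiueuoou  (last char: 'u')
  sorted[1] = eeiuiueuoou$uieu  (last char: 'u')
  sorted[2] = eiuiueuoou$uieue  (last char: 'e')
  sorted[3] = eueeiuiueuoou$ui  (last char: 'i')
  sorted[4] = euoou$uieueeiuiu  (last char: 'u')
  sorted[5] = ieueeiuiueuoou$u  (last char: 'u')
  sorted[6] = iueuoou$uieueeiu  (last char: 'u')
  sorted[7] = iuiueuoou$uieuee  (last char: 'e')
  sorted[8] = oou$uieueeiuiueu  (last char: 'u')
  sorted[9] = ou$uieueeiuiueuo  (last char: 'o')
  sorted[10] = u$uieueeiuiueuoo  (last char: 'o')
  sorted[11] = ueeiuiueuoou$uie  (last char: 'e')
  sorted[12] = ueuoou$uieueeiui  (last char: 'i')
  sorted[13] = uieueeiuiueuoou$  (last char: '$')
  sorted[14] = uiueuoou$uieueei  (last char: 'i')
  sorted[15] = uoou$uieueeiuiue  (last char: 'e')
Last column: uueiuuueuooei$ie
Original string S is at sorted index 13

Answer: uueiuuueuooei$ie
13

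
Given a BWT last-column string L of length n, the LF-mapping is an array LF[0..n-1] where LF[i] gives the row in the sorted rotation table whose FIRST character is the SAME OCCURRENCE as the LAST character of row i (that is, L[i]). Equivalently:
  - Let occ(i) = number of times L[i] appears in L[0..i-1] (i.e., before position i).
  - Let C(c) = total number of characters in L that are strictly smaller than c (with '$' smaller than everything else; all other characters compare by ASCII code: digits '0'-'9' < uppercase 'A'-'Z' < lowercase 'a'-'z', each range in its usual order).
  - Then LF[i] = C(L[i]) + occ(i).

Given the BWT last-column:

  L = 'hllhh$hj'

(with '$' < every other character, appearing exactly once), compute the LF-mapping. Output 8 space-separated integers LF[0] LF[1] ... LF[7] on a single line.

Char counts: '$':1, 'h':4, 'j':1, 'l':2
C (first-col start): C('$')=0, C('h')=1, C('j')=5, C('l')=6
L[0]='h': occ=0, LF[0]=C('h')+0=1+0=1
L[1]='l': occ=0, LF[1]=C('l')+0=6+0=6
L[2]='l': occ=1, LF[2]=C('l')+1=6+1=7
L[3]='h': occ=1, LF[3]=C('h')+1=1+1=2
L[4]='h': occ=2, LF[4]=C('h')+2=1+2=3
L[5]='$': occ=0, LF[5]=C('$')+0=0+0=0
L[6]='h': occ=3, LF[6]=C('h')+3=1+3=4
L[7]='j': occ=0, LF[7]=C('j')+0=5+0=5

Answer: 1 6 7 2 3 0 4 5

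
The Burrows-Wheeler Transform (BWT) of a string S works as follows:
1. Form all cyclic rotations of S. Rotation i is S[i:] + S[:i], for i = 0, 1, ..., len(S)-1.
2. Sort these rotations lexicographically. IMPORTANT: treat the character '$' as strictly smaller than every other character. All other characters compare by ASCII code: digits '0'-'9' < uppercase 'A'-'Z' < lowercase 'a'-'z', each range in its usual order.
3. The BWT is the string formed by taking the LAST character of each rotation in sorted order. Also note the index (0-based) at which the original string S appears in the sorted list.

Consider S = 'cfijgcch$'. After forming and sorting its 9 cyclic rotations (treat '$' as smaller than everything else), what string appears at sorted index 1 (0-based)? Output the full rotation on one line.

All 9 rotations (rotation i = S[i:]+S[:i]):
  rot[0] = cfijgcch$
  rot[1] = fijgcch$c
  rot[2] = ijgcch$cf
  rot[3] = jgcch$cfi
  rot[4] = gcch$cfij
  rot[5] = cch$cfijg
  rot[6] = ch$cfijgc
  rot[7] = h$cfijgcc
  rot[8] = $cfijgcch
Sorted (with $ < everything):
  sorted[0] = $cfijgcch
  sorted[1] = cch$cfijg
  sorted[2] = cfijgcch$
  sorted[3] = ch$cfijgc
  sorted[4] = fijgcch$c
  sorted[5] = gcch$cfij
  sorted[6] = h$cfijgcc
  sorted[7] = ijgcch$cf
  sorted[8] = jgcch$cfi
sorted[1] = cch$cfijg

Answer: cch$cfijg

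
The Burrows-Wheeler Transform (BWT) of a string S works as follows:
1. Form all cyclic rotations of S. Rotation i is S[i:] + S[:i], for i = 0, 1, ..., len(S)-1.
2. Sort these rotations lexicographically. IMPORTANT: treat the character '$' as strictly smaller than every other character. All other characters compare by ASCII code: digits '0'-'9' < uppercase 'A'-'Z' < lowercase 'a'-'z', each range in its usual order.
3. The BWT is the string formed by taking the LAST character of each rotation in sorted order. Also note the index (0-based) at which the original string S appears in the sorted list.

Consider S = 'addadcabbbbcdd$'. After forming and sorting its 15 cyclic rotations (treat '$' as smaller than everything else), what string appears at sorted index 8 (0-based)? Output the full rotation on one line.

Answer: cabbbbcdd$addad

Derivation:
All 15 rotations (rotation i = S[i:]+S[:i]):
  rot[0] = addadcabbbbcdd$
  rot[1] = ddadcabbbbcdd$a
  rot[2] = dadcabbbbcdd$ad
  rot[3] = adcabbbbcdd$add
  rot[4] = dcabbbbcdd$adda
  rot[5] = cabbbbcdd$addad
  rot[6] = abbbbcdd$addadc
  rot[7] = bbbbcdd$addadca
  rot[8] = bbbcdd$addadcab
  rot[9] = bbcdd$addadcabb
  rot[10] = bcdd$addadcabbb
  rot[11] = cdd$addadcabbbb
  rot[12] = dd$addadcabbbbc
  rot[13] = d$addadcabbbbcd
  rot[14] = $addadcabbbbcdd
Sorted (with $ < everything):
  sorted[0] = $addadcabbbbcdd
  sorted[1] = abbbbcdd$addadc
  sorted[2] = adcabbbbcdd$add
  sorted[3] = addadcabbbbcdd$
  sorted[4] = bbbbcdd$addadca
  sorted[5] = bbbcdd$addadcab
  sorted[6] = bbcdd$addadcabb
  sorted[7] = bcdd$addadcabbb
  sorted[8] = cabbbbcdd$addad
  sorted[9] = cdd$addadcabbbb
  sorted[10] = d$addadcabbbbcd
  sorted[11] = dadcabbbbcdd$ad
  sorted[12] = dcabbbbcdd$adda
  sorted[13] = dd$addadcabbbbc
  sorted[14] = ddadcabbbbcdd$a
sorted[8] = cabbbbcdd$addad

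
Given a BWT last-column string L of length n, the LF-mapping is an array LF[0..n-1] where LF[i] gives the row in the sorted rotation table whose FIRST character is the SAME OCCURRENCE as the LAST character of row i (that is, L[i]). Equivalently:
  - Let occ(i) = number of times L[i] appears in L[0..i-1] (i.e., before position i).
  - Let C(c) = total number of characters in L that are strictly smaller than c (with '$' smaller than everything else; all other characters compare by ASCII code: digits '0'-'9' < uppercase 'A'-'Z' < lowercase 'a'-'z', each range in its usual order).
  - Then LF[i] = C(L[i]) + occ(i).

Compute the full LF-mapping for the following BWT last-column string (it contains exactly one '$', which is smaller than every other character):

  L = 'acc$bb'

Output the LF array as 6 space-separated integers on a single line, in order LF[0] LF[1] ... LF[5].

Char counts: '$':1, 'a':1, 'b':2, 'c':2
C (first-col start): C('$')=0, C('a')=1, C('b')=2, C('c')=4
L[0]='a': occ=0, LF[0]=C('a')+0=1+0=1
L[1]='c': occ=0, LF[1]=C('c')+0=4+0=4
L[2]='c': occ=1, LF[2]=C('c')+1=4+1=5
L[3]='$': occ=0, LF[3]=C('$')+0=0+0=0
L[4]='b': occ=0, LF[4]=C('b')+0=2+0=2
L[5]='b': occ=1, LF[5]=C('b')+1=2+1=3

Answer: 1 4 5 0 2 3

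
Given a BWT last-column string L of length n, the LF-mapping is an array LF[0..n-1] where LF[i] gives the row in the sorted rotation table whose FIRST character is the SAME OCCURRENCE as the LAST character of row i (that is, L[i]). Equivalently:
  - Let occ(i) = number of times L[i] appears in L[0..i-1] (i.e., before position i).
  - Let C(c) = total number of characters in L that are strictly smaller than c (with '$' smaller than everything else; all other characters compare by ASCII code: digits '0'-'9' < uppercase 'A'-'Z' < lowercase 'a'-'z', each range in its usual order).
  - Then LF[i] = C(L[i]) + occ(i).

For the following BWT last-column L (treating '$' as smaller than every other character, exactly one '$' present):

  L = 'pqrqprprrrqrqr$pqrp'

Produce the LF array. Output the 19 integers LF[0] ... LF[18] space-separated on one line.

Char counts: '$':1, 'p':5, 'q':5, 'r':8
C (first-col start): C('$')=0, C('p')=1, C('q')=6, C('r')=11
L[0]='p': occ=0, LF[0]=C('p')+0=1+0=1
L[1]='q': occ=0, LF[1]=C('q')+0=6+0=6
L[2]='r': occ=0, LF[2]=C('r')+0=11+0=11
L[3]='q': occ=1, LF[3]=C('q')+1=6+1=7
L[4]='p': occ=1, LF[4]=C('p')+1=1+1=2
L[5]='r': occ=1, LF[5]=C('r')+1=11+1=12
L[6]='p': occ=2, LF[6]=C('p')+2=1+2=3
L[7]='r': occ=2, LF[7]=C('r')+2=11+2=13
L[8]='r': occ=3, LF[8]=C('r')+3=11+3=14
L[9]='r': occ=4, LF[9]=C('r')+4=11+4=15
L[10]='q': occ=2, LF[10]=C('q')+2=6+2=8
L[11]='r': occ=5, LF[11]=C('r')+5=11+5=16
L[12]='q': occ=3, LF[12]=C('q')+3=6+3=9
L[13]='r': occ=6, LF[13]=C('r')+6=11+6=17
L[14]='$': occ=0, LF[14]=C('$')+0=0+0=0
L[15]='p': occ=3, LF[15]=C('p')+3=1+3=4
L[16]='q': occ=4, LF[16]=C('q')+4=6+4=10
L[17]='r': occ=7, LF[17]=C('r')+7=11+7=18
L[18]='p': occ=4, LF[18]=C('p')+4=1+4=5

Answer: 1 6 11 7 2 12 3 13 14 15 8 16 9 17 0 4 10 18 5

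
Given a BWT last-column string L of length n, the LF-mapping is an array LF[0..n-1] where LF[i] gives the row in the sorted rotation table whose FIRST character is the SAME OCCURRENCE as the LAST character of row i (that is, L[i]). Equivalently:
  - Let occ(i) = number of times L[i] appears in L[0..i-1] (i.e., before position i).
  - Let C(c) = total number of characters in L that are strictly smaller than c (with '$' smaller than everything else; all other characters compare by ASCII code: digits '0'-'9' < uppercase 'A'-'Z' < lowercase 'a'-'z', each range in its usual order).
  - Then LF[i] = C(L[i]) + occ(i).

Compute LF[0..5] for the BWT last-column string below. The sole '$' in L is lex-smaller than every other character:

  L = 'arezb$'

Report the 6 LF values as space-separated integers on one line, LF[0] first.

Answer: 1 4 3 5 2 0

Derivation:
Char counts: '$':1, 'a':1, 'b':1, 'e':1, 'r':1, 'z':1
C (first-col start): C('$')=0, C('a')=1, C('b')=2, C('e')=3, C('r')=4, C('z')=5
L[0]='a': occ=0, LF[0]=C('a')+0=1+0=1
L[1]='r': occ=0, LF[1]=C('r')+0=4+0=4
L[2]='e': occ=0, LF[2]=C('e')+0=3+0=3
L[3]='z': occ=0, LF[3]=C('z')+0=5+0=5
L[4]='b': occ=0, LF[4]=C('b')+0=2+0=2
L[5]='$': occ=0, LF[5]=C('$')+0=0+0=0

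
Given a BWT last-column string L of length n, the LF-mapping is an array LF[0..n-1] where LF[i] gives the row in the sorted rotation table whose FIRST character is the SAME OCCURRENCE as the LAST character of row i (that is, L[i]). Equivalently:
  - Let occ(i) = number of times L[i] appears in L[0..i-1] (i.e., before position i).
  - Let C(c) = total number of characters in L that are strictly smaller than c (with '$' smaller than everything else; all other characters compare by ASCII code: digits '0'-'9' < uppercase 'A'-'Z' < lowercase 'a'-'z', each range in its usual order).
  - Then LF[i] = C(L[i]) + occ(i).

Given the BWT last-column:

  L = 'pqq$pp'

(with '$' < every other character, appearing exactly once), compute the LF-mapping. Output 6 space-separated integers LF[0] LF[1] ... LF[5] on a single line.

Answer: 1 4 5 0 2 3

Derivation:
Char counts: '$':1, 'p':3, 'q':2
C (first-col start): C('$')=0, C('p')=1, C('q')=4
L[0]='p': occ=0, LF[0]=C('p')+0=1+0=1
L[1]='q': occ=0, LF[1]=C('q')+0=4+0=4
L[2]='q': occ=1, LF[2]=C('q')+1=4+1=5
L[3]='$': occ=0, LF[3]=C('$')+0=0+0=0
L[4]='p': occ=1, LF[4]=C('p')+1=1+1=2
L[5]='p': occ=2, LF[5]=C('p')+2=1+2=3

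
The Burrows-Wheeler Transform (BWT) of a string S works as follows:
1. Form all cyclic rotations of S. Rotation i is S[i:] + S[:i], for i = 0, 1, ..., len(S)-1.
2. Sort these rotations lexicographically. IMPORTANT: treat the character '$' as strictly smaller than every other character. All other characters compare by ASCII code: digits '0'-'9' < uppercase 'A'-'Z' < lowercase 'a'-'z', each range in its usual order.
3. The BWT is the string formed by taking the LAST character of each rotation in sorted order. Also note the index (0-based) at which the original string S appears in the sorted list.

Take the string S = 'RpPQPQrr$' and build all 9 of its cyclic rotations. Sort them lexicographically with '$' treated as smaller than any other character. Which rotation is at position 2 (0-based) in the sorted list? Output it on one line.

Answer: PQrr$RpPQ

Derivation:
All 9 rotations (rotation i = S[i:]+S[:i]):
  rot[0] = RpPQPQrr$
  rot[1] = pPQPQrr$R
  rot[2] = PQPQrr$Rp
  rot[3] = QPQrr$RpP
  rot[4] = PQrr$RpPQ
  rot[5] = Qrr$RpPQP
  rot[6] = rr$RpPQPQ
  rot[7] = r$RpPQPQr
  rot[8] = $RpPQPQrr
Sorted (with $ < everything):
  sorted[0] = $RpPQPQrr
  sorted[1] = PQPQrr$Rp
  sorted[2] = PQrr$RpPQ
  sorted[3] = QPQrr$RpP
  sorted[4] = Qrr$RpPQP
  sorted[5] = RpPQPQrr$
  sorted[6] = pPQPQrr$R
  sorted[7] = r$RpPQPQr
  sorted[8] = rr$RpPQPQ
sorted[2] = PQrr$RpPQ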